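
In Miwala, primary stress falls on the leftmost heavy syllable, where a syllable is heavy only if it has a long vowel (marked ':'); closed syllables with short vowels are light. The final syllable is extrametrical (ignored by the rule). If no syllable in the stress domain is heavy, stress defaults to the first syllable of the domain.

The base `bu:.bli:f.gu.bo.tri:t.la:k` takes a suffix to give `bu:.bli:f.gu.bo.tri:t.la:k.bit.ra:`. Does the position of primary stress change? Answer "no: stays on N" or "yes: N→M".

no: stays on 1

Base `bu:.bli:f.gu.bo.tri:t.la:k` (6 syllables):
  The final syllable (6, la:k) is extrametrical; the stress domain is syllables 1–5.
  Weights: 1 bu: H, 2 bli:f H, 3 gu L, 4 bo L, 5 tri:t H.
  Heavy syllables in the domain: 1, 2, 5. The leftmost is syllable 1 (bu:).
  → primary stress on syllable 1.
Suffixed `bu:.bli:f.gu.bo.tri:t.la:k.bit.ra:` (8 syllables):
  The final syllable (8, ra:) is extrametrical; the stress domain is syllables 1–7.
  Weights: 1 bu: H, 2 bli:f H, 3 gu L, 4 bo L, 5 tri:t H, 6 la:k H, 7 bit L.
  Heavy syllables in the domain: 1, 2, 5, 6. The leftmost is syllable 1 (bu:).
  → primary stress on syllable 1.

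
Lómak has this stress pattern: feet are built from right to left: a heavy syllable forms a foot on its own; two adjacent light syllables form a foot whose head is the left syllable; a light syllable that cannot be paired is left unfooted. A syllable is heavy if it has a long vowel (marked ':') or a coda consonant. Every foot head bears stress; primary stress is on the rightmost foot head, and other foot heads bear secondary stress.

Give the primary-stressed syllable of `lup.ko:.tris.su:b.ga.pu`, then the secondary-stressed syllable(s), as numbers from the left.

Weights: 1 lup H, 2 ko: H, 3 tris H, 4 su:b H, 5 ga L, 6 pu L.
Parse right to left (heavy = foot alone; LL = one foot; stranded L unfooted): (ˈlup) (ˈko:) (ˈtris) (ˈsu:b) (ˈga.pu).
Foot heads: 1, 2, 3, 4, 5.
Primary stress on the rightmost head = syllable 5.
Secondary stress on 1, 2, 3, 4: ˌlup.ˌko:.ˌtris.ˌsu:b.ˈga.pu.

primary 5, secondary 1, 2, 3, 4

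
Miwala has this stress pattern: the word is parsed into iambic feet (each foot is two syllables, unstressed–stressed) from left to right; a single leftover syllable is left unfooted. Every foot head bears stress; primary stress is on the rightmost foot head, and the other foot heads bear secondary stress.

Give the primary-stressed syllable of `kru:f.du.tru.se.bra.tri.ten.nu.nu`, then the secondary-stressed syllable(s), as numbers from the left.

primary 8, secondary 2, 4, 6

Parse left to right into iambic (σˈσ) feet: (kru:f.ˈdu) (tru.ˈse) (bra.ˈtri) (ten.ˈnu) nu. Syllable 9 is left unfooted.
Foot heads (stressed positions): 2, 4, 6, 8.
End Rule Rightmost: primary stress on the rightmost head = syllable 8.
Secondary stress on 2, 4, 6: kru:f.ˌdu.tru.ˌse.bra.ˌtri.ten.ˈnu.nu.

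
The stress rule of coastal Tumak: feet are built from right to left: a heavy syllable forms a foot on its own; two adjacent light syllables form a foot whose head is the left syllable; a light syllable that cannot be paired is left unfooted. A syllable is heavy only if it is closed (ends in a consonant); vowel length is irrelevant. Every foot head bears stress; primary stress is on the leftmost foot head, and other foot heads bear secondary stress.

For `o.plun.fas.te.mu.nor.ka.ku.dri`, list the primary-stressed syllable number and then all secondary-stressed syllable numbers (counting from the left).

primary 2, secondary 3, 4, 6, 8

Weights: 1 o L, 2 plun H, 3 fas H, 4 te L, 5 mu L, 6 nor H, 7 ka L, 8 ku L, 9 dri L.
Parse right to left (heavy = foot alone; LL = one foot; stranded L unfooted): o (ˈplun) (ˈfas) (ˈte.mu) (ˈnor) ka (ˈku.dri).
Foot heads: 2, 3, 4, 6, 8.
Primary stress on the leftmost head = syllable 2.
Secondary stress on 3, 4, 6, 8: o.ˈplun.ˌfas.ˌte.mu.ˌnor.ka.ˌku.dri.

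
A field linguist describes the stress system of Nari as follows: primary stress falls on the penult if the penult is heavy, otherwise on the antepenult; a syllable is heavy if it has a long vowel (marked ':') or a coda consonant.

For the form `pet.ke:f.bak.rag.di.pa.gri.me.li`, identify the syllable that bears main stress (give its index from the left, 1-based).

7

Weights: 7 gri L, 8 me L, 9 li L.
The penult (syllable 8, me) is light, so stress falls on the antepenult (syllable 7, gri).
Primary stress: syllable 7 → pet.ke:f.bak.rag.di.pa.ˈgri.me.li.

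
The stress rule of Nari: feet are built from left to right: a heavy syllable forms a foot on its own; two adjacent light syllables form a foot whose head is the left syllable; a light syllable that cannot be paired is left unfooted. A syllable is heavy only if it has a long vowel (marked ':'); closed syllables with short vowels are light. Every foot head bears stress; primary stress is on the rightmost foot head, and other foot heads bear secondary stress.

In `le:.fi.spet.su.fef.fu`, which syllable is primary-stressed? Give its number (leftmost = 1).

4

Weights: 1 le: H, 2 fi L, 3 spet L, 4 su L, 5 fef L, 6 fu L.
Parse left to right (heavy = foot alone; LL = one foot; stranded L unfooted): (ˈle:) (ˈfi.spet) (ˈsu.fef) fu.
Foot heads: 1, 2, 4.
Primary stress on the rightmost head = syllable 4.
Primary stress: syllable 4 → le:.fi.spet.ˈsu.fef.fu.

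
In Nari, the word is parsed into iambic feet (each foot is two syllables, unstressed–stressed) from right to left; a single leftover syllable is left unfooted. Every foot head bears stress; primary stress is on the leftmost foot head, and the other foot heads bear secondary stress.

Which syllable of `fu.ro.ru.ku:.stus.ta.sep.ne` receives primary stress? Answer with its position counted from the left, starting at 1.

Parse right to left into iambic (σˈσ) feet: (fu.ˈro) (ru.ˈku:) (stus.ˈta) (sep.ˈne).
Foot heads (stressed positions): 2, 4, 6, 8.
End Rule Leftmost: primary stress on the leftmost head = syllable 2.
Primary stress: syllable 2 → fu.ˈro.ru.ku:.stus.ta.sep.ne.

2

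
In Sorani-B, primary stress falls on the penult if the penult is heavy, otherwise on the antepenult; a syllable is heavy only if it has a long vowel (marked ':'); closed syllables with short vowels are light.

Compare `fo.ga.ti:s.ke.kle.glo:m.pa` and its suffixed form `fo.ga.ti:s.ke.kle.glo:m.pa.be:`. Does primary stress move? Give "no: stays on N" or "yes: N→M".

no: stays on 6

Base `fo.ga.ti:s.ke.kle.glo:m.pa` (7 syllables):
  Weights: 5 kle L, 6 glo:m H, 7 pa L.
  The penult (syllable 6, glo:m) is heavy, so it takes stress.
  → primary stress on syllable 6.
Suffixed `fo.ga.ti:s.ke.kle.glo:m.pa.be:` (8 syllables):
  Weights: 6 glo:m H, 7 pa L, 8 be: H.
  The penult (syllable 7, pa) is light, so stress falls on the antepenult (syllable 6, glo:m).
  → primary stress on syllable 6.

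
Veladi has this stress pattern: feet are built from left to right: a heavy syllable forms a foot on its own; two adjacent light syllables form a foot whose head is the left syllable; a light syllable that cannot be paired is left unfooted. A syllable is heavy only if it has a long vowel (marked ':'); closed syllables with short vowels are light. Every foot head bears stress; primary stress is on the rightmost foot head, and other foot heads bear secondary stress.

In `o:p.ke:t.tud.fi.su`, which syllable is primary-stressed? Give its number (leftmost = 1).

3

Weights: 1 o:p H, 2 ke:t H, 3 tud L, 4 fi L, 5 su L.
Parse left to right (heavy = foot alone; LL = one foot; stranded L unfooted): (ˈo:p) (ˈke:t) (ˈtud.fi) su.
Foot heads: 1, 2, 3.
Primary stress on the rightmost head = syllable 3.
Primary stress: syllable 3 → o:p.ke:t.ˈtud.fi.su.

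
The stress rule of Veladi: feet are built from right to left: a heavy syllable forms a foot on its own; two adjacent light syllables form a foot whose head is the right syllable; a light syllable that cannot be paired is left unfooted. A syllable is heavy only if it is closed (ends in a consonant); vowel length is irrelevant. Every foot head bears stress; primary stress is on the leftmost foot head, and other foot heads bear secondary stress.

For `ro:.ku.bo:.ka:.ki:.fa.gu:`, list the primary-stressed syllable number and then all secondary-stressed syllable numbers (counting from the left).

primary 3, secondary 5, 7

Weights: 1 ro: L, 2 ku L, 3 bo: L, 4 ka: L, 5 ki: L, 6 fa L, 7 gu: L.
Parse right to left (heavy = foot alone; LL = one foot; stranded L unfooted): ro: (ku.ˈbo:) (ka:.ˈki:) (fa.ˈgu:).
Foot heads: 3, 5, 7.
Primary stress on the leftmost head = syllable 3.
Secondary stress on 5, 7: ro:.ku.ˈbo:.ka:.ˌki:.fa.ˌgu:.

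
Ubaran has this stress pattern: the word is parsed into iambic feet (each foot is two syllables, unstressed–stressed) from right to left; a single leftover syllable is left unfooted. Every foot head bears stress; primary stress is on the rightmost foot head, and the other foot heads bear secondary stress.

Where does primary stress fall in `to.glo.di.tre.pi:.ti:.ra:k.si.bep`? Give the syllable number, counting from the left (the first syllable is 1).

9

Parse right to left into iambic (σˈσ) feet: to (glo.ˈdi) (tre.ˈpi:) (ti:.ˈra:k) (si.ˈbep). Syllable 1 is left unfooted.
Foot heads (stressed positions): 3, 5, 7, 9.
End Rule Rightmost: primary stress on the rightmost head = syllable 9.
Primary stress: syllable 9 → to.glo.di.tre.pi:.ti:.ra:k.si.ˈbep.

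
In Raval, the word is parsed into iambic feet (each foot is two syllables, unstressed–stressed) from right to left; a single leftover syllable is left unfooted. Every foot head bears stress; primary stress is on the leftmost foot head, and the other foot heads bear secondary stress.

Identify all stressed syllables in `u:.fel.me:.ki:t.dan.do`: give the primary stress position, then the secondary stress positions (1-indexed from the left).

primary 2, secondary 4, 6

Parse right to left into iambic (σˈσ) feet: (u:.ˈfel) (me:.ˈki:t) (dan.ˈdo).
Foot heads (stressed positions): 2, 4, 6.
End Rule Leftmost: primary stress on the leftmost head = syllable 2.
Secondary stress on 4, 6: u:.ˈfel.me:.ˌki:t.dan.ˌdo.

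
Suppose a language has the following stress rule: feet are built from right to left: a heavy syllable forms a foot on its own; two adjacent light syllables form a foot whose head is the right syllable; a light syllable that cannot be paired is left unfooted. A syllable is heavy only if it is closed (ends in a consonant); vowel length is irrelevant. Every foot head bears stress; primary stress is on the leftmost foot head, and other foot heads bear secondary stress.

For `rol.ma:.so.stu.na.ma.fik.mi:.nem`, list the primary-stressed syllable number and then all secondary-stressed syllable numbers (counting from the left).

primary 1, secondary 4, 6, 7, 9

Weights: 1 rol H, 2 ma: L, 3 so L, 4 stu L, 5 na L, 6 ma L, 7 fik H, 8 mi: L, 9 nem H.
Parse right to left (heavy = foot alone; LL = one foot; stranded L unfooted): (ˈrol) ma: (so.ˈstu) (na.ˈma) (ˈfik) mi: (ˈnem).
Foot heads: 1, 4, 6, 7, 9.
Primary stress on the leftmost head = syllable 1.
Secondary stress on 4, 6, 7, 9: ˈrol.ma:.so.ˌstu.na.ˌma.ˌfik.mi:.ˌnem.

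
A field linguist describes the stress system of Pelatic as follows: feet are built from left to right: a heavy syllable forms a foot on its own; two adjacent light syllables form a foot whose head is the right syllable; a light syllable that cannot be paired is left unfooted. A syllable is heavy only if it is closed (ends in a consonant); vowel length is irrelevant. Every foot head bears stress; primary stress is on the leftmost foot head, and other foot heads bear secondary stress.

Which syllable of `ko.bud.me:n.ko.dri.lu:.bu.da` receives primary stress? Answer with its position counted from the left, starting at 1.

Weights: 1 ko L, 2 bud H, 3 me:n H, 4 ko L, 5 dri L, 6 lu: L, 7 bu L, 8 da L.
Parse left to right (heavy = foot alone; LL = one foot; stranded L unfooted): ko (ˈbud) (ˈme:n) (ko.ˈdri) (lu:.ˈbu) da.
Foot heads: 2, 3, 5, 7.
Primary stress on the leftmost head = syllable 2.
Primary stress: syllable 2 → ko.ˈbud.me:n.ko.dri.lu:.bu.da.

2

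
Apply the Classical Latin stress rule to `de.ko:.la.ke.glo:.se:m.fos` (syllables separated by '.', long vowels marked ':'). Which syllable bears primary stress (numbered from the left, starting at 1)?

6

Classical Latin: stress the penult if heavy (long vowel or closed), else the antepenult.
Weights: 5 glo: H, 6 se:m H, 7 fos H.
The penult (syllable 6, se:m) is heavy, so it takes stress.
Stress on syllable 6: de.ko:.la.ke.glo:.ˈse:m.fos.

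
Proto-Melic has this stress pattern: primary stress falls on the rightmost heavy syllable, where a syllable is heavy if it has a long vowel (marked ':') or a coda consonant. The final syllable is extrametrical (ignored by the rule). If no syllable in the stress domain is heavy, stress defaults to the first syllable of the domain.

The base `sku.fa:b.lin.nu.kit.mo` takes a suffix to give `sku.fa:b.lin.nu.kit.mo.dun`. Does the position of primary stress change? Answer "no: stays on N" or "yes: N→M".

Base `sku.fa:b.lin.nu.kit.mo` (6 syllables):
  The final syllable (6, mo) is extrametrical; the stress domain is syllables 1–5.
  Weights: 1 sku L, 2 fa:b H, 3 lin H, 4 nu L, 5 kit H.
  Heavy syllables in the domain: 2, 3, 5. The rightmost is syllable 5 (kit).
  → primary stress on syllable 5.
Suffixed `sku.fa:b.lin.nu.kit.mo.dun` (7 syllables):
  The final syllable (7, dun) is extrametrical; the stress domain is syllables 1–6.
  Weights: 1 sku L, 2 fa:b H, 3 lin H, 4 nu L, 5 kit H, 6 mo L.
  Heavy syllables in the domain: 2, 3, 5. The rightmost is syllable 5 (kit).
  → primary stress on syllable 5.

no: stays on 5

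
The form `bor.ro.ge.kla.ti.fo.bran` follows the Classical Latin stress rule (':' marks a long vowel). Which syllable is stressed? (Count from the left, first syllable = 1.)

Classical Latin: stress the penult if heavy (long vowel or closed), else the antepenult.
Weights: 5 ti L, 6 fo L, 7 bran H.
The penult (syllable 6, fo) is light, so stress falls on the antepenult (syllable 5, ti).
Stress on syllable 5: bor.ro.ge.kla.ˈti.fo.bran.

5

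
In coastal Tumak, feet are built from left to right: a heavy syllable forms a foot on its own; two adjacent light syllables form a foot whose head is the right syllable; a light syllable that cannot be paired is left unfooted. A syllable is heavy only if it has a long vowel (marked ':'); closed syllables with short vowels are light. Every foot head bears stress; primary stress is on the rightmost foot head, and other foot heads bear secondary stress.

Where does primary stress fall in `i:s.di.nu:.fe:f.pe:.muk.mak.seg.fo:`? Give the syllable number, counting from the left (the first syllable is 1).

Weights: 1 i:s H, 2 di L, 3 nu: H, 4 fe:f H, 5 pe: H, 6 muk L, 7 mak L, 8 seg L, 9 fo: H.
Parse left to right (heavy = foot alone; LL = one foot; stranded L unfooted): (ˈi:s) di (ˈnu:) (ˈfe:f) (ˈpe:) (muk.ˈmak) seg (ˈfo:).
Foot heads: 1, 3, 4, 5, 7, 9.
Primary stress on the rightmost head = syllable 9.
Primary stress: syllable 9 → i:s.di.nu:.fe:f.pe:.muk.mak.seg.ˈfo:.

9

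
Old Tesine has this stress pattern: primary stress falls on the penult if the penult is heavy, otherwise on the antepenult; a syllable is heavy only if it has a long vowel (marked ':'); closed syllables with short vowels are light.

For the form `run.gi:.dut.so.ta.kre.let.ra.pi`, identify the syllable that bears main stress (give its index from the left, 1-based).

7

Weights: 7 let L, 8 ra L, 9 pi L.
The penult (syllable 8, ra) is light, so stress falls on the antepenult (syllable 7, let).
Primary stress: syllable 7 → run.gi:.dut.so.ta.kre.ˈlet.ra.pi.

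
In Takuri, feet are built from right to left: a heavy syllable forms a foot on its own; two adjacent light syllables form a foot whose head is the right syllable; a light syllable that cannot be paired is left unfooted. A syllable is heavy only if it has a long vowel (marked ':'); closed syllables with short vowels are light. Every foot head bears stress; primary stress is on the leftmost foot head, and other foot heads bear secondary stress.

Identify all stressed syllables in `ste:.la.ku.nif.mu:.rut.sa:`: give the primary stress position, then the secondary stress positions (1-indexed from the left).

primary 1, secondary 4, 5, 7

Weights: 1 ste: H, 2 la L, 3 ku L, 4 nif L, 5 mu: H, 6 rut L, 7 sa: H.
Parse right to left (heavy = foot alone; LL = one foot; stranded L unfooted): (ˈste:) la (ku.ˈnif) (ˈmu:) rut (ˈsa:).
Foot heads: 1, 4, 5, 7.
Primary stress on the leftmost head = syllable 1.
Secondary stress on 4, 5, 7: ˈste:.la.ku.ˌnif.ˌmu:.rut.ˌsa:.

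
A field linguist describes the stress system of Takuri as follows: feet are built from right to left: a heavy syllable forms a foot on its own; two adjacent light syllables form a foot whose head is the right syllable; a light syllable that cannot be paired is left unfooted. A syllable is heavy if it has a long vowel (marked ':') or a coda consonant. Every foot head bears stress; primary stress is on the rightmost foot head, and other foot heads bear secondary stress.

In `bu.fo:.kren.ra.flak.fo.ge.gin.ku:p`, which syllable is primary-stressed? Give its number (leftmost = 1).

Weights: 1 bu L, 2 fo: H, 3 kren H, 4 ra L, 5 flak H, 6 fo L, 7 ge L, 8 gin H, 9 ku:p H.
Parse right to left (heavy = foot alone; LL = one foot; stranded L unfooted): bu (ˈfo:) (ˈkren) ra (ˈflak) (fo.ˈge) (ˈgin) (ˈku:p).
Foot heads: 2, 3, 5, 7, 8, 9.
Primary stress on the rightmost head = syllable 9.
Primary stress: syllable 9 → bu.fo:.kren.ra.flak.fo.ge.gin.ˈku:p.

9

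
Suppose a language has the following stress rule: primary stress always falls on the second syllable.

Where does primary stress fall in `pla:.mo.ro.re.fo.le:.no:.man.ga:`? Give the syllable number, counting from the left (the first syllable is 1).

The word has 9 syllables; the second syllable is syllable 2 (mo).
Primary stress: syllable 2 → pla:.ˈmo.ro.re.fo.le:.no:.man.ga:.

2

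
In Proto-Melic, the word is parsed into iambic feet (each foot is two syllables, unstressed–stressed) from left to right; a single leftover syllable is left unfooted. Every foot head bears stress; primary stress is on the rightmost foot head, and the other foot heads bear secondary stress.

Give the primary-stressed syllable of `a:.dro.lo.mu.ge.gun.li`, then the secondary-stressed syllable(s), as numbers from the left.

primary 6, secondary 2, 4

Parse left to right into iambic (σˈσ) feet: (a:.ˈdro) (lo.ˈmu) (ge.ˈgun) li. Syllable 7 is left unfooted.
Foot heads (stressed positions): 2, 4, 6.
End Rule Rightmost: primary stress on the rightmost head = syllable 6.
Secondary stress on 2, 4: a:.ˌdro.lo.ˌmu.ge.ˈgun.li.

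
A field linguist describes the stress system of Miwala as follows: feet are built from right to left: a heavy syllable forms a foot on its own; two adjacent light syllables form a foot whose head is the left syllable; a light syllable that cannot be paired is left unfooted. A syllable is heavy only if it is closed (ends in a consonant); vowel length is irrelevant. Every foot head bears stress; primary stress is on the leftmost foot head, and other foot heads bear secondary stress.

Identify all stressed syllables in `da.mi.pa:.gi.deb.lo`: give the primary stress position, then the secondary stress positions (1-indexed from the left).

primary 1, secondary 3, 5

Weights: 1 da L, 2 mi L, 3 pa: L, 4 gi L, 5 deb H, 6 lo L.
Parse right to left (heavy = foot alone; LL = one foot; stranded L unfooted): (ˈda.mi) (ˈpa:.gi) (ˈdeb) lo.
Foot heads: 1, 3, 5.
Primary stress on the leftmost head = syllable 1.
Secondary stress on 3, 5: ˈda.mi.ˌpa:.gi.ˌdeb.lo.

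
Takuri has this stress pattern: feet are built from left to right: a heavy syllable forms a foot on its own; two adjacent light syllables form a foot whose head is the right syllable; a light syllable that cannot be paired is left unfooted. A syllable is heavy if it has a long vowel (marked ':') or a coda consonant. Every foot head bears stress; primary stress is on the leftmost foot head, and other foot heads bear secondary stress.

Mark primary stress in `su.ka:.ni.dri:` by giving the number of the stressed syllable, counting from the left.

2

Weights: 1 su L, 2 ka: H, 3 ni L, 4 dri: H.
Parse left to right (heavy = foot alone; LL = one foot; stranded L unfooted): su (ˈka:) ni (ˈdri:).
Foot heads: 2, 4.
Primary stress on the leftmost head = syllable 2.
Primary stress: syllable 2 → su.ˈka:.ni.dri:.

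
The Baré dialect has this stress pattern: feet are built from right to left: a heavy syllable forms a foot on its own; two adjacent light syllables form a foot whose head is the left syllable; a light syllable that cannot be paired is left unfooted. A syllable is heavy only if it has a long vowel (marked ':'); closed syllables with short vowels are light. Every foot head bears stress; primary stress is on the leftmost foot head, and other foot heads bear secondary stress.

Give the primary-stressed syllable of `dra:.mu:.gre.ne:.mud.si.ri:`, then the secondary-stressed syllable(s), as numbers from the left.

Weights: 1 dra: H, 2 mu: H, 3 gre L, 4 ne: H, 5 mud L, 6 si L, 7 ri: H.
Parse right to left (heavy = foot alone; LL = one foot; stranded L unfooted): (ˈdra:) (ˈmu:) gre (ˈne:) (ˈmud.si) (ˈri:).
Foot heads: 1, 2, 4, 5, 7.
Primary stress on the leftmost head = syllable 1.
Secondary stress on 2, 4, 5, 7: ˈdra:.ˌmu:.gre.ˌne:.ˌmud.si.ˌri:.

primary 1, secondary 2, 4, 5, 7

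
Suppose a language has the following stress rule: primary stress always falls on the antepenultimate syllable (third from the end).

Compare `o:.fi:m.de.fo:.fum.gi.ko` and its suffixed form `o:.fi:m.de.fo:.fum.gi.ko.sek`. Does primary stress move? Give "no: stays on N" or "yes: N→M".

Base `o:.fi:m.de.fo:.fum.gi.ko` (7 syllables):
  The word has 7 syllables; the antepenultimate syllable (third from the end) is syllable 5 (fum).
  → primary stress on syllable 5.
Suffixed `o:.fi:m.de.fo:.fum.gi.ko.sek` (8 syllables):
  The word has 8 syllables; the antepenultimate syllable (third from the end) is syllable 6 (gi).
  → primary stress on syllable 6.

yes: 5→6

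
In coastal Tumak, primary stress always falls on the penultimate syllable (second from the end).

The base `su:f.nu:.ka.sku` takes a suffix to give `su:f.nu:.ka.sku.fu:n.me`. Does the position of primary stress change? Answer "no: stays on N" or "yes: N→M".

yes: 3→5

Base `su:f.nu:.ka.sku` (4 syllables):
  The word has 4 syllables; the penultimate syllable (second from the end) is syllable 3 (ka).
  → primary stress on syllable 3.
Suffixed `su:f.nu:.ka.sku.fu:n.me` (6 syllables):
  The word has 6 syllables; the penultimate syllable (second from the end) is syllable 5 (fu:n).
  → primary stress on syllable 5.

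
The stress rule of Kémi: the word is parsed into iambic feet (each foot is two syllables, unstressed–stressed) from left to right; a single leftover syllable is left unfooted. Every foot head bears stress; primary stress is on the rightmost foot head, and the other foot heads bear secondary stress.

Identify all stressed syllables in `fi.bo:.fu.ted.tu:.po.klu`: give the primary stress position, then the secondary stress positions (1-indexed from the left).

Parse left to right into iambic (σˈσ) feet: (fi.ˈbo:) (fu.ˈted) (tu:.ˈpo) klu. Syllable 7 is left unfooted.
Foot heads (stressed positions): 2, 4, 6.
End Rule Rightmost: primary stress on the rightmost head = syllable 6.
Secondary stress on 2, 4: fi.ˌbo:.fu.ˌted.tu:.ˈpo.klu.

primary 6, secondary 2, 4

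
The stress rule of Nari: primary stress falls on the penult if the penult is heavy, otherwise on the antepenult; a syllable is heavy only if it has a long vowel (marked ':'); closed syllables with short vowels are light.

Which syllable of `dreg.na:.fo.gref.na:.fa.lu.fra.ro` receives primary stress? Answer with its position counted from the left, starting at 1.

7

Weights: 7 lu L, 8 fra L, 9 ro L.
The penult (syllable 8, fra) is light, so stress falls on the antepenult (syllable 7, lu).
Primary stress: syllable 7 → dreg.na:.fo.gref.na:.fa.ˈlu.fra.ro.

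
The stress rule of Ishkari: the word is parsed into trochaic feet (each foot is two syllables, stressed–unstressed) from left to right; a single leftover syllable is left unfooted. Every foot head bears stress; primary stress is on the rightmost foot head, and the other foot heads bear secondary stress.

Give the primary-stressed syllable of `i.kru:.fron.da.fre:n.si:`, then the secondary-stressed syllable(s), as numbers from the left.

Parse left to right into trochaic (ˈσσ) feet: (ˈi.kru:) (ˈfron.da) (ˈfre:n.si:).
Foot heads (stressed positions): 1, 3, 5.
End Rule Rightmost: primary stress on the rightmost head = syllable 5.
Secondary stress on 1, 3: ˌi.kru:.ˌfron.da.ˈfre:n.si:.

primary 5, secondary 1, 3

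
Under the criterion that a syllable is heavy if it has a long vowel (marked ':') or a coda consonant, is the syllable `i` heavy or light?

light

`i`: short vowel, open (no coda). Short vowel, open → light.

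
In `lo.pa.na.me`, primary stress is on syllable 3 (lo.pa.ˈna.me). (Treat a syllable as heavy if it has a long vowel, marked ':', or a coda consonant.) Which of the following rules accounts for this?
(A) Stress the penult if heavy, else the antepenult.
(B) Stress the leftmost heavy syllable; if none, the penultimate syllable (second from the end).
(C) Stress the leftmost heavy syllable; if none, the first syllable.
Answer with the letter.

Rule A → syllable 2 (observed: 3).
Rule B → syllable 3 ✓.
Rule C → syllable 1 (observed: 3).

B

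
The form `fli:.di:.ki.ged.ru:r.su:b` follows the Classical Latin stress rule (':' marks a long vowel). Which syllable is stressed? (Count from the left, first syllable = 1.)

5

Classical Latin: stress the penult if heavy (long vowel or closed), else the antepenult.
Weights: 4 ged H, 5 ru:r H, 6 su:b H.
The penult (syllable 5, ru:r) is heavy, so it takes stress.
Stress on syllable 5: fli:.di:.ki.ged.ˈru:r.su:b.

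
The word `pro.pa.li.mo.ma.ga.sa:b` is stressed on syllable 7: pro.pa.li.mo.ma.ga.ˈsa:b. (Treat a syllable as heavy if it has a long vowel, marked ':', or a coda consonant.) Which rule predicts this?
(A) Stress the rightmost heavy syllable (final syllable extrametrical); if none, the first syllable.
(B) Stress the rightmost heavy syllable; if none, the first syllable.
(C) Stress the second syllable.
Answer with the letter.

B

Rule A → syllable 1 (observed: 7).
Rule B → syllable 7 ✓.
Rule C → syllable 2 (observed: 7).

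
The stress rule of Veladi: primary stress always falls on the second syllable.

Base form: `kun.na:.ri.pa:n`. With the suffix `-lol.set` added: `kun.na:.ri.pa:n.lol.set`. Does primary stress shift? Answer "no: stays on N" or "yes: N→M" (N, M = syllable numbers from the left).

Base `kun.na:.ri.pa:n` (4 syllables):
  The word has 4 syllables; the second syllable is syllable 2 (na:).
  → primary stress on syllable 2.
Suffixed `kun.na:.ri.pa:n.lol.set` (6 syllables):
  The word has 6 syllables; the second syllable is syllable 2 (na:).
  → primary stress on syllable 2.

no: stays on 2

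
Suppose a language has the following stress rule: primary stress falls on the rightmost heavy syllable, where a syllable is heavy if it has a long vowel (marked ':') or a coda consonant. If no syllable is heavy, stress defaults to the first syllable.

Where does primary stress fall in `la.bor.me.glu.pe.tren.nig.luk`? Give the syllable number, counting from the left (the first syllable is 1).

8

Weights: 1 la L, 2 bor H, 3 me L, 4 glu L, 5 pe L, 6 tren H, 7 nig H, 8 luk H.
Heavy syllables in the domain: 2, 6, 7, 8. The rightmost is syllable 8 (luk).
Primary stress: syllable 8 → la.bor.me.glu.pe.tren.nig.ˈluk.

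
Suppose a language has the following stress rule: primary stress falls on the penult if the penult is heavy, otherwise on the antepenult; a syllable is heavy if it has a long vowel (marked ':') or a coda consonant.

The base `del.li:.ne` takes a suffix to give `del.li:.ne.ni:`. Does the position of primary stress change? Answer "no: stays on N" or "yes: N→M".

Base `del.li:.ne` (3 syllables):
  Weights: 1 del H, 2 li: H, 3 ne L.
  The penult (syllable 2, li:) is heavy, so it takes stress.
  → primary stress on syllable 2.
Suffixed `del.li:.ne.ni:` (4 syllables):
  Weights: 2 li: H, 3 ne L, 4 ni: H.
  The penult (syllable 3, ne) is light, so stress falls on the antepenult (syllable 2, li:).
  → primary stress on syllable 2.

no: stays on 2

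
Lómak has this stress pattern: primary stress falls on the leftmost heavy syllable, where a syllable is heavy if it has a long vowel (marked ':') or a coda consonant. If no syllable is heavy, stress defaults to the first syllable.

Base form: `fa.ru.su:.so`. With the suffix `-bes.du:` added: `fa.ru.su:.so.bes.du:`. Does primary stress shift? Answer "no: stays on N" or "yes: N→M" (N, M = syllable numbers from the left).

no: stays on 3

Base `fa.ru.su:.so` (4 syllables):
  Weights: 1 fa L, 2 ru L, 3 su: H, 4 so L.
  Heavy syllables in the domain: 3. The leftmost is syllable 3 (su:).
  → primary stress on syllable 3.
Suffixed `fa.ru.su:.so.bes.du:` (6 syllables):
  Weights: 1 fa L, 2 ru L, 3 su: H, 4 so L, 5 bes H, 6 du: H.
  Heavy syllables in the domain: 3, 5, 6. The leftmost is syllable 3 (su:).
  → primary stress on syllable 3.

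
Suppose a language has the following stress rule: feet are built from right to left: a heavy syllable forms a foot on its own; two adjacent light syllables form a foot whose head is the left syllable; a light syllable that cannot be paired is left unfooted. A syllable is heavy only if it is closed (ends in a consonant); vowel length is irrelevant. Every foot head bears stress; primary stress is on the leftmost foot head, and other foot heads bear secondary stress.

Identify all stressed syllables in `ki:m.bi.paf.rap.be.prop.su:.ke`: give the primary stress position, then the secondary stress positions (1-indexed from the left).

Weights: 1 ki:m H, 2 bi L, 3 paf H, 4 rap H, 5 be L, 6 prop H, 7 su: L, 8 ke L.
Parse right to left (heavy = foot alone; LL = one foot; stranded L unfooted): (ˈki:m) bi (ˈpaf) (ˈrap) be (ˈprop) (ˈsu:.ke).
Foot heads: 1, 3, 4, 6, 7.
Primary stress on the leftmost head = syllable 1.
Secondary stress on 3, 4, 6, 7: ˈki:m.bi.ˌpaf.ˌrap.be.ˌprop.ˌsu:.ke.

primary 1, secondary 3, 4, 6, 7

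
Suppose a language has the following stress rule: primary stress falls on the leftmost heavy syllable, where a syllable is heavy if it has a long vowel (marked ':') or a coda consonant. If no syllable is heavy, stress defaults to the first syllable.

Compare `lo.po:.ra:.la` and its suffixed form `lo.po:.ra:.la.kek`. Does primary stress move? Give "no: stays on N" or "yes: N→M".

no: stays on 2

Base `lo.po:.ra:.la` (4 syllables):
  Weights: 1 lo L, 2 po: H, 3 ra: H, 4 la L.
  Heavy syllables in the domain: 2, 3. The leftmost is syllable 2 (po:).
  → primary stress on syllable 2.
Suffixed `lo.po:.ra:.la.kek` (5 syllables):
  Weights: 1 lo L, 2 po: H, 3 ra: H, 4 la L, 5 kek H.
  Heavy syllables in the domain: 2, 3, 5. The leftmost is syllable 2 (po:).
  → primary stress on syllable 2.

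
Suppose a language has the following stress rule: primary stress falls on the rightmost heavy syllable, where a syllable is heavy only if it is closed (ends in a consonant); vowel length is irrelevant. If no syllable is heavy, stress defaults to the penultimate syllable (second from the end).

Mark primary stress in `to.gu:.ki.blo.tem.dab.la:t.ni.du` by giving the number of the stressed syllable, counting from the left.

7

Weights: 1 to L, 2 gu: L, 3 ki L, 4 blo L, 5 tem H, 6 dab H, 7 la:t H, 8 ni L, 9 du L.
Heavy syllables in the domain: 5, 6, 7. The rightmost is syllable 7 (la:t).
Primary stress: syllable 7 → to.gu:.ki.blo.tem.dab.ˈla:t.ni.du.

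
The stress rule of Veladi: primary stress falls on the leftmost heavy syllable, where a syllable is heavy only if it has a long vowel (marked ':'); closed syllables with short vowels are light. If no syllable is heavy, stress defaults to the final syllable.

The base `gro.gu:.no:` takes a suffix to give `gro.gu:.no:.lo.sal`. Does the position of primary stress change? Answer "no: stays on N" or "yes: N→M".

no: stays on 2

Base `gro.gu:.no:` (3 syllables):
  Weights: 1 gro L, 2 gu: H, 3 no: H.
  Heavy syllables in the domain: 2, 3. The leftmost is syllable 2 (gu:).
  → primary stress on syllable 2.
Suffixed `gro.gu:.no:.lo.sal` (5 syllables):
  Weights: 1 gro L, 2 gu: H, 3 no: H, 4 lo L, 5 sal L.
  Heavy syllables in the domain: 2, 3. The leftmost is syllable 2 (gu:).
  → primary stress on syllable 2.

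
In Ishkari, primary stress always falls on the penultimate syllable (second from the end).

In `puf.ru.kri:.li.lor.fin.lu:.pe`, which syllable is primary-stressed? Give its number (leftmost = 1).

The word has 8 syllables; the penultimate syllable (second from the end) is syllable 7 (lu:).
Primary stress: syllable 7 → puf.ru.kri:.li.lor.fin.ˈlu:.pe.

7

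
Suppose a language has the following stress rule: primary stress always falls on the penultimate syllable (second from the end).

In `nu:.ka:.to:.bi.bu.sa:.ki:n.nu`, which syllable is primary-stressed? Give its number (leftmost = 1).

7

The word has 8 syllables; the penultimate syllable (second from the end) is syllable 7 (ki:n).
Primary stress: syllable 7 → nu:.ka:.to:.bi.bu.sa:.ˈki:n.nu.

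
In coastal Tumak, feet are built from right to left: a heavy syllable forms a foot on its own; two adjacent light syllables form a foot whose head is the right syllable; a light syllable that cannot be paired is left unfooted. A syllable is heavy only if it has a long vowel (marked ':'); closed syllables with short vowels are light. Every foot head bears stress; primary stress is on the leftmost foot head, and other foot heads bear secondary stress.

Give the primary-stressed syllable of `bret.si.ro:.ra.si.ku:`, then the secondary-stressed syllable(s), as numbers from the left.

Weights: 1 bret L, 2 si L, 3 ro: H, 4 ra L, 5 si L, 6 ku: H.
Parse right to left (heavy = foot alone; LL = one foot; stranded L unfooted): (bret.ˈsi) (ˈro:) (ra.ˈsi) (ˈku:).
Foot heads: 2, 3, 5, 6.
Primary stress on the leftmost head = syllable 2.
Secondary stress on 3, 5, 6: bret.ˈsi.ˌro:.ra.ˌsi.ˌku:.

primary 2, secondary 3, 5, 6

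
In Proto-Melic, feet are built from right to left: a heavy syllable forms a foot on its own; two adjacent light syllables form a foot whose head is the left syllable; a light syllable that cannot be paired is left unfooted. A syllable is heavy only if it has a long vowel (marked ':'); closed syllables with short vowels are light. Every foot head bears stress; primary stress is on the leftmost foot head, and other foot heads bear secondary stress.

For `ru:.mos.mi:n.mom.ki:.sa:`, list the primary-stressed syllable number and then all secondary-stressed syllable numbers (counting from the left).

primary 1, secondary 3, 5, 6

Weights: 1 ru: H, 2 mos L, 3 mi:n H, 4 mom L, 5 ki: H, 6 sa: H.
Parse right to left (heavy = foot alone; LL = one foot; stranded L unfooted): (ˈru:) mos (ˈmi:n) mom (ˈki:) (ˈsa:).
Foot heads: 1, 3, 5, 6.
Primary stress on the leftmost head = syllable 1.
Secondary stress on 3, 5, 6: ˈru:.mos.ˌmi:n.mom.ˌki:.ˌsa:.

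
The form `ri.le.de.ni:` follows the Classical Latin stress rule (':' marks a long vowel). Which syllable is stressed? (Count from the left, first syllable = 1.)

Classical Latin: stress the penult if heavy (long vowel or closed), else the antepenult.
Weights: 2 le L, 3 de L, 4 ni: H.
The penult (syllable 3, de) is light, so stress falls on the antepenult (syllable 2, le).
Stress on syllable 2: ri.ˈle.de.ni:.

2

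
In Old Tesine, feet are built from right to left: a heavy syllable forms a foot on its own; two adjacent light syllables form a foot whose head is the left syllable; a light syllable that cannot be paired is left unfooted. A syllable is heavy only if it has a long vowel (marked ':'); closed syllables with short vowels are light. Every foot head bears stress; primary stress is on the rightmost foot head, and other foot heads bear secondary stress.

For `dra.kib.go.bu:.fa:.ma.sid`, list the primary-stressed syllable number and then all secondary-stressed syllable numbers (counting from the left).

primary 6, secondary 2, 4, 5

Weights: 1 dra L, 2 kib L, 3 go L, 4 bu: H, 5 fa: H, 6 ma L, 7 sid L.
Parse right to left (heavy = foot alone; LL = one foot; stranded L unfooted): dra (ˈkib.go) (ˈbu:) (ˈfa:) (ˈma.sid).
Foot heads: 2, 4, 5, 6.
Primary stress on the rightmost head = syllable 6.
Secondary stress on 2, 4, 5: dra.ˌkib.go.ˌbu:.ˌfa:.ˈma.sid.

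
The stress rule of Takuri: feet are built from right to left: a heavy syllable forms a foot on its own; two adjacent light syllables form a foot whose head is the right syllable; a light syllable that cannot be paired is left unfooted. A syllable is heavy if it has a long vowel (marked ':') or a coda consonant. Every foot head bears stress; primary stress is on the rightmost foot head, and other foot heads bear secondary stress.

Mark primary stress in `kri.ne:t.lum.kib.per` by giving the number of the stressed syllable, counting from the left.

Weights: 1 kri L, 2 ne:t H, 3 lum H, 4 kib H, 5 per H.
Parse right to left (heavy = foot alone; LL = one foot; stranded L unfooted): kri (ˈne:t) (ˈlum) (ˈkib) (ˈper).
Foot heads: 2, 3, 4, 5.
Primary stress on the rightmost head = syllable 5.
Primary stress: syllable 5 → kri.ne:t.lum.kib.ˈper.

5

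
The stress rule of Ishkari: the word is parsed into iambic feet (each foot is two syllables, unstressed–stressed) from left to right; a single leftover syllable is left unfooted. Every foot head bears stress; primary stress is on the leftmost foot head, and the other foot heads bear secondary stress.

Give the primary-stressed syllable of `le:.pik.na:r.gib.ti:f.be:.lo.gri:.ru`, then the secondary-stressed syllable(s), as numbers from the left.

primary 2, secondary 4, 6, 8

Parse left to right into iambic (σˈσ) feet: (le:.ˈpik) (na:r.ˈgib) (ti:f.ˈbe:) (lo.ˈgri:) ru. Syllable 9 is left unfooted.
Foot heads (stressed positions): 2, 4, 6, 8.
End Rule Leftmost: primary stress on the leftmost head = syllable 2.
Secondary stress on 4, 6, 8: le:.ˈpik.na:r.ˌgib.ti:f.ˌbe:.lo.ˌgri:.ru.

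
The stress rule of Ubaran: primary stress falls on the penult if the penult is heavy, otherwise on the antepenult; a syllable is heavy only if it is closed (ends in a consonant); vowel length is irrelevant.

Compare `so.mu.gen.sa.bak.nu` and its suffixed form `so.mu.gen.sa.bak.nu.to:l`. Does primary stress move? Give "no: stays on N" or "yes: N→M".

Base `so.mu.gen.sa.bak.nu` (6 syllables):
  Weights: 4 sa L, 5 bak H, 6 nu L.
  The penult (syllable 5, bak) is heavy, so it takes stress.
  → primary stress on syllable 5.
Suffixed `so.mu.gen.sa.bak.nu.to:l` (7 syllables):
  Weights: 5 bak H, 6 nu L, 7 to:l H.
  The penult (syllable 6, nu) is light, so stress falls on the antepenult (syllable 5, bak).
  → primary stress on syllable 5.

no: stays on 5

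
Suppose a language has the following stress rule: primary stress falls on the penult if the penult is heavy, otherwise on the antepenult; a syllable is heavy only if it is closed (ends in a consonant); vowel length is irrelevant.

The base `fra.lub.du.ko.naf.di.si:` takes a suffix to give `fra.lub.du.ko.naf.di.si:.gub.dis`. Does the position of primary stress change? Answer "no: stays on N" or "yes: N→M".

yes: 5→8

Base `fra.lub.du.ko.naf.di.si:` (7 syllables):
  Weights: 5 naf H, 6 di L, 7 si: L.
  The penult (syllable 6, di) is light, so stress falls on the antepenult (syllable 5, naf).
  → primary stress on syllable 5.
Suffixed `fra.lub.du.ko.naf.di.si:.gub.dis` (9 syllables):
  Weights: 7 si: L, 8 gub H, 9 dis H.
  The penult (syllable 8, gub) is heavy, so it takes stress.
  → primary stress on syllable 8.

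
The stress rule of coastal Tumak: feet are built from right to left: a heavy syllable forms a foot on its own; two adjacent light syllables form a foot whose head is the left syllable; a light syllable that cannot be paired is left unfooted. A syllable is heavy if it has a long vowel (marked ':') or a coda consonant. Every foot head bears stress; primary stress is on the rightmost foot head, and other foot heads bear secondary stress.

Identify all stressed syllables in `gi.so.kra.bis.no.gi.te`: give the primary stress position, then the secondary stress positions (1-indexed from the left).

Weights: 1 gi L, 2 so L, 3 kra L, 4 bis H, 5 no L, 6 gi L, 7 te L.
Parse right to left (heavy = foot alone; LL = one foot; stranded L unfooted): gi (ˈso.kra) (ˈbis) no (ˈgi.te).
Foot heads: 2, 4, 6.
Primary stress on the rightmost head = syllable 6.
Secondary stress on 2, 4: gi.ˌso.kra.ˌbis.no.ˈgi.te.

primary 6, secondary 2, 4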